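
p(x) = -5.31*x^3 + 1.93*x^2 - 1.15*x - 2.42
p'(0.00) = -1.15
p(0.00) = -2.42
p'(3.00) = -132.94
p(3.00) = -131.87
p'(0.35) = -1.75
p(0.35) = -2.81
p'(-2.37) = -99.78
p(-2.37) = 81.83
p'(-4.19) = -296.99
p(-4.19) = 426.89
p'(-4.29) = -310.89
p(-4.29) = 457.28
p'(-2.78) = -134.99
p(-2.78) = 129.78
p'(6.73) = -696.69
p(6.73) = -1541.34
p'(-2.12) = -80.93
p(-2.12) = 59.29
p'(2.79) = -114.38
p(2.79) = -105.93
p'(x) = -15.93*x^2 + 3.86*x - 1.15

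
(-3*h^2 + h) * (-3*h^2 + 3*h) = 9*h^4 - 12*h^3 + 3*h^2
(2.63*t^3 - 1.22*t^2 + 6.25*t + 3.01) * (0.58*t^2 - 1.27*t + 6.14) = 1.5254*t^5 - 4.0477*t^4 + 21.3226*t^3 - 13.6825*t^2 + 34.5523*t + 18.4814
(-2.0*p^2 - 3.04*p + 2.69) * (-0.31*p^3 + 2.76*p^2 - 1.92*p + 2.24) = 0.62*p^5 - 4.5776*p^4 - 5.3843*p^3 + 8.7812*p^2 - 11.9744*p + 6.0256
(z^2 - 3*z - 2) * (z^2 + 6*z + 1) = z^4 + 3*z^3 - 19*z^2 - 15*z - 2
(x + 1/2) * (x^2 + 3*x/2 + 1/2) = x^3 + 2*x^2 + 5*x/4 + 1/4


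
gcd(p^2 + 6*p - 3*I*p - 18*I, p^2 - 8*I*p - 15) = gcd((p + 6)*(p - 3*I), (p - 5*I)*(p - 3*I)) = p - 3*I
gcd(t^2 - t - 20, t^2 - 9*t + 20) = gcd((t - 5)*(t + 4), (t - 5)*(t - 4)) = t - 5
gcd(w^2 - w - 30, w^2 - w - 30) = w^2 - w - 30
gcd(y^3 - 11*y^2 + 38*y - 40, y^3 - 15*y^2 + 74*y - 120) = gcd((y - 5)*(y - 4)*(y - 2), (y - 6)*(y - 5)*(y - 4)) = y^2 - 9*y + 20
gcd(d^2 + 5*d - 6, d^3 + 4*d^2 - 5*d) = d - 1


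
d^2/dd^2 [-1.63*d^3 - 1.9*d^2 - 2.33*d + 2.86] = -9.78*d - 3.8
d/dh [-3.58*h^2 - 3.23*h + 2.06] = -7.16*h - 3.23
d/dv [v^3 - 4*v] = 3*v^2 - 4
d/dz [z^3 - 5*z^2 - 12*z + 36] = 3*z^2 - 10*z - 12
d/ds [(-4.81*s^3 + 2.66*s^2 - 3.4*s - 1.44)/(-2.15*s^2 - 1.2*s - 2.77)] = (10.3415*s^4 + 11.544*s^3 + 29.4691*s^2 - 20.9284*s + 7.69)/(4.6225*s^4 + 5.16*s^3 + 13.351*s^2 + 6.648*s + 7.6729)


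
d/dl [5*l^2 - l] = 10*l - 1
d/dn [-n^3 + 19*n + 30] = 19 - 3*n^2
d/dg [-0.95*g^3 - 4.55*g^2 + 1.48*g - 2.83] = -2.85*g^2 - 9.1*g + 1.48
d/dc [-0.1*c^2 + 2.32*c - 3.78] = 2.32 - 0.2*c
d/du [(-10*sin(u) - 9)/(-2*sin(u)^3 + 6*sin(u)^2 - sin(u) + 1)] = (-40*sin(u)^3 + 6*sin(u)^2 + 108*sin(u) - 19)*cos(u)/(2*sin(u)^3 - 6*sin(u)^2 + sin(u) - 1)^2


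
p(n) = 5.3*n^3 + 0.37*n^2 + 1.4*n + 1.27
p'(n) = 15.9*n^2 + 0.74*n + 1.4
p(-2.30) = -64.48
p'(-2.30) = 83.81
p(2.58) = 98.36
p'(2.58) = 109.15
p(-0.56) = -0.33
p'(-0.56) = 5.97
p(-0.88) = -3.29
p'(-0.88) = 13.06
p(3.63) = 264.74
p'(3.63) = 213.60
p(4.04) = 362.44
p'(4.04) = 263.90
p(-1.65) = -23.84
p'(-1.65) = 43.47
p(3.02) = 154.85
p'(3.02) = 148.65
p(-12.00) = -9120.65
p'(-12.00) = 2282.12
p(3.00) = 151.90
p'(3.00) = 146.72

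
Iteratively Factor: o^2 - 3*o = (o)*(o - 3)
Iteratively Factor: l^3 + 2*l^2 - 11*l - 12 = (l + 1)*(l^2 + l - 12) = (l - 3)*(l + 1)*(l + 4)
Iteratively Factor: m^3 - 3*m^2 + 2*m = (m - 2)*(m^2 - m) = (m - 2)*(m - 1)*(m)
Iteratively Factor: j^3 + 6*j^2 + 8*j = (j + 2)*(j^2 + 4*j) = j*(j + 2)*(j + 4)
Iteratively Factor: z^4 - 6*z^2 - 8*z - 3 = (z - 3)*(z^3 + 3*z^2 + 3*z + 1) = (z - 3)*(z + 1)*(z^2 + 2*z + 1) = (z - 3)*(z + 1)^2*(z + 1)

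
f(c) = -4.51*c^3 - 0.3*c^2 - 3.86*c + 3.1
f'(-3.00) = -123.83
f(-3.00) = 133.75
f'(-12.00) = -1944.98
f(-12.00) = 7799.50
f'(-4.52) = -277.57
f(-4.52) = 430.90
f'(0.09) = -4.02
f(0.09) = 2.75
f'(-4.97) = -335.08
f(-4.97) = 568.54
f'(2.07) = -63.08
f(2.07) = -46.18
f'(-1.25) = -24.25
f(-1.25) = 16.26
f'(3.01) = -128.25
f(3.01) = -134.23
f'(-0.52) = -7.21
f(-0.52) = 5.66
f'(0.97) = -17.17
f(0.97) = -5.04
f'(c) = -13.53*c^2 - 0.6*c - 3.86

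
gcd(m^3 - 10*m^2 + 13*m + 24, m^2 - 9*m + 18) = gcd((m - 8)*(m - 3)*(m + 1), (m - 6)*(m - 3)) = m - 3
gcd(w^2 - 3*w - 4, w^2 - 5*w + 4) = w - 4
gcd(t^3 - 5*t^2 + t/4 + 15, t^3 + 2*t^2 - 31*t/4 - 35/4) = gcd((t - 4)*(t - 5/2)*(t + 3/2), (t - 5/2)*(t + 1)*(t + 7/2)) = t - 5/2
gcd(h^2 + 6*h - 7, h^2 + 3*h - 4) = h - 1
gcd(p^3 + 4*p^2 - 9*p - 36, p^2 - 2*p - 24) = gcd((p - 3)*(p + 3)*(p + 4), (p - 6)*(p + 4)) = p + 4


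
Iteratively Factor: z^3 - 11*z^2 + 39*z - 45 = (z - 3)*(z^2 - 8*z + 15) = (z - 5)*(z - 3)*(z - 3)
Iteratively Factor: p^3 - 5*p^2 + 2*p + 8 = (p + 1)*(p^2 - 6*p + 8) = (p - 4)*(p + 1)*(p - 2)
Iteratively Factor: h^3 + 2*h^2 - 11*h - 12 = (h + 1)*(h^2 + h - 12) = (h + 1)*(h + 4)*(h - 3)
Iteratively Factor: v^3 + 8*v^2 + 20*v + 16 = (v + 4)*(v^2 + 4*v + 4) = (v + 2)*(v + 4)*(v + 2)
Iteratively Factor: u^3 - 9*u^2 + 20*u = (u - 5)*(u^2 - 4*u) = (u - 5)*(u - 4)*(u)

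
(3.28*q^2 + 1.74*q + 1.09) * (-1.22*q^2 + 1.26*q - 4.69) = -4.0016*q^4 + 2.01*q^3 - 14.5206*q^2 - 6.7872*q - 5.1121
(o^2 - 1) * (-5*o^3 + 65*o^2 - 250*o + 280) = -5*o^5 + 65*o^4 - 245*o^3 + 215*o^2 + 250*o - 280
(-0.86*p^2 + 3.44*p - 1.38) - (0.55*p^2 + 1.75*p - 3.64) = -1.41*p^2 + 1.69*p + 2.26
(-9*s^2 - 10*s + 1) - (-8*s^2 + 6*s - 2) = -s^2 - 16*s + 3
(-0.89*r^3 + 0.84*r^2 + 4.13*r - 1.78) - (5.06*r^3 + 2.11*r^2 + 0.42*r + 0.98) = -5.95*r^3 - 1.27*r^2 + 3.71*r - 2.76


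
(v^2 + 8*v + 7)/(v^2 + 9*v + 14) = (v + 1)/(v + 2)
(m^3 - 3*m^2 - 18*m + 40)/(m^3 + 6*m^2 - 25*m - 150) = (m^2 + 2*m - 8)/(m^2 + 11*m + 30)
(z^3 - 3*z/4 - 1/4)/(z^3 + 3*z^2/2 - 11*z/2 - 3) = (z^2 - z/2 - 1/2)/(z^2 + z - 6)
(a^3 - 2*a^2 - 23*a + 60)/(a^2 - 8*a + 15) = (a^2 + a - 20)/(a - 5)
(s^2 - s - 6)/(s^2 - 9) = (s + 2)/(s + 3)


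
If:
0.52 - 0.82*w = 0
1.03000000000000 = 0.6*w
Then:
No Solution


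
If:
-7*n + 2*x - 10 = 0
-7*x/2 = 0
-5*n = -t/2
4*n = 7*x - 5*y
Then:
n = -10/7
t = -100/7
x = 0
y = 8/7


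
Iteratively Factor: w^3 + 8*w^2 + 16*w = (w + 4)*(w^2 + 4*w) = (w + 4)^2*(w)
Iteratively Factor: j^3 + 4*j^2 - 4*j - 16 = (j - 2)*(j^2 + 6*j + 8) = (j - 2)*(j + 2)*(j + 4)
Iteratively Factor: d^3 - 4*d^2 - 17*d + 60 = (d - 5)*(d^2 + d - 12) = (d - 5)*(d + 4)*(d - 3)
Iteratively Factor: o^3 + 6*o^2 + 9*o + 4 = (o + 4)*(o^2 + 2*o + 1) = (o + 1)*(o + 4)*(o + 1)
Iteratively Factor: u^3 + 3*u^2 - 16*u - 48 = (u - 4)*(u^2 + 7*u + 12) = (u - 4)*(u + 4)*(u + 3)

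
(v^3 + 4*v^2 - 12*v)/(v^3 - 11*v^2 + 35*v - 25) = v*(v^2 + 4*v - 12)/(v^3 - 11*v^2 + 35*v - 25)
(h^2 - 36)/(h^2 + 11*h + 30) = (h - 6)/(h + 5)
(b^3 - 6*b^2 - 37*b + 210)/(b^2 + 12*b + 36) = (b^2 - 12*b + 35)/(b + 6)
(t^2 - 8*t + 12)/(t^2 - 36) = (t - 2)/(t + 6)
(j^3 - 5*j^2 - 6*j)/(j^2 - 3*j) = (j^2 - 5*j - 6)/(j - 3)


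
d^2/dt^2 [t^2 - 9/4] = 2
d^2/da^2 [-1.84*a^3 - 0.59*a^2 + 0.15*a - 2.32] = -11.04*a - 1.18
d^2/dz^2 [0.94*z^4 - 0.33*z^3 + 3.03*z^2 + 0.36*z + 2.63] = 11.28*z^2 - 1.98*z + 6.06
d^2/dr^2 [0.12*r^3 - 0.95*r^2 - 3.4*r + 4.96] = 0.72*r - 1.9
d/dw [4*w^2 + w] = 8*w + 1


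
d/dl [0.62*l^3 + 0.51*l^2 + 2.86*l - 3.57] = 1.86*l^2 + 1.02*l + 2.86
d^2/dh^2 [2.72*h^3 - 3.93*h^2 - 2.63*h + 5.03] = 16.32*h - 7.86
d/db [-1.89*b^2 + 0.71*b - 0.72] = 0.71 - 3.78*b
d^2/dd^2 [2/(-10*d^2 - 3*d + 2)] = 4*(100*d^2 + 30*d - (20*d + 3)^2 - 20)/(10*d^2 + 3*d - 2)^3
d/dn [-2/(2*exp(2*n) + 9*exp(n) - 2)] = (8*exp(n) + 18)*exp(n)/(2*exp(2*n) + 9*exp(n) - 2)^2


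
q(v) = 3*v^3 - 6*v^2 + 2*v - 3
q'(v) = 9*v^2 - 12*v + 2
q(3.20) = 40.26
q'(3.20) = 55.76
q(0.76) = -3.63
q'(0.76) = -1.92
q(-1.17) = -18.36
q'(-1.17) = 28.36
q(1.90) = -0.28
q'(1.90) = 11.69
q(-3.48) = -209.05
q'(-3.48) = 152.75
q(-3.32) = -185.56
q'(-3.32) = 141.04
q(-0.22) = -3.76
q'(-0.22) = 5.08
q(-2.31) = -76.62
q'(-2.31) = 77.74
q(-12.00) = -6075.00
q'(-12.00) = 1442.00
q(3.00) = 30.00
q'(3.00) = 47.00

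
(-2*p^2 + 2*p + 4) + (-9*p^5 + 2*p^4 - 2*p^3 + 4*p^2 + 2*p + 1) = -9*p^5 + 2*p^4 - 2*p^3 + 2*p^2 + 4*p + 5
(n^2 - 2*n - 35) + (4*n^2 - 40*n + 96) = 5*n^2 - 42*n + 61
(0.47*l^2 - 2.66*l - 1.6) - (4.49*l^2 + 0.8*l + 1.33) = -4.02*l^2 - 3.46*l - 2.93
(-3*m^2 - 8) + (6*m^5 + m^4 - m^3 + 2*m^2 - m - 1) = 6*m^5 + m^4 - m^3 - m^2 - m - 9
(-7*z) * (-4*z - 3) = 28*z^2 + 21*z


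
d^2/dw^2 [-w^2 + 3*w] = -2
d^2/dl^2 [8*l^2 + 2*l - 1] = 16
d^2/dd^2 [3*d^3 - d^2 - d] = 18*d - 2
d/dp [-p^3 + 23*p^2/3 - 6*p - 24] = -3*p^2 + 46*p/3 - 6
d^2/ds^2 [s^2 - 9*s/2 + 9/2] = 2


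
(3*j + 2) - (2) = 3*j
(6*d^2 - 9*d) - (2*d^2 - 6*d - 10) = 4*d^2 - 3*d + 10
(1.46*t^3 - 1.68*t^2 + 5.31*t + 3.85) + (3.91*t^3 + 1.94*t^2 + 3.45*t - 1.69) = 5.37*t^3 + 0.26*t^2 + 8.76*t + 2.16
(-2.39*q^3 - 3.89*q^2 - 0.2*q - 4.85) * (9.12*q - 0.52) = -21.7968*q^4 - 34.234*q^3 + 0.1988*q^2 - 44.128*q + 2.522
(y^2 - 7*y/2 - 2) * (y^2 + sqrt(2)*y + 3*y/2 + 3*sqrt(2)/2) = y^4 - 2*y^3 + sqrt(2)*y^3 - 29*y^2/4 - 2*sqrt(2)*y^2 - 29*sqrt(2)*y/4 - 3*y - 3*sqrt(2)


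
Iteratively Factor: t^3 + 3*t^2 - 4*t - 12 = (t + 3)*(t^2 - 4) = (t + 2)*(t + 3)*(t - 2)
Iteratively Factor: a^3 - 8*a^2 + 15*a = (a)*(a^2 - 8*a + 15) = a*(a - 5)*(a - 3)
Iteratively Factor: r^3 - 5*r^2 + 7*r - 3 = (r - 3)*(r^2 - 2*r + 1) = (r - 3)*(r - 1)*(r - 1)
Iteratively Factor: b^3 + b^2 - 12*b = (b - 3)*(b^2 + 4*b) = b*(b - 3)*(b + 4)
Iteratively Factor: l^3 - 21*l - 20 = (l - 5)*(l^2 + 5*l + 4) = (l - 5)*(l + 1)*(l + 4)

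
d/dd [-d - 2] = -1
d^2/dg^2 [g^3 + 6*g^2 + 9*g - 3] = 6*g + 12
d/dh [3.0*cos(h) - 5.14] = -3.0*sin(h)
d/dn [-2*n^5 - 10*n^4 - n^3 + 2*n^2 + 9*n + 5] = -10*n^4 - 40*n^3 - 3*n^2 + 4*n + 9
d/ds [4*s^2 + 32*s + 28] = 8*s + 32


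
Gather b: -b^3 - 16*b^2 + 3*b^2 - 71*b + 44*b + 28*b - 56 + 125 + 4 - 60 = -b^3 - 13*b^2 + b + 13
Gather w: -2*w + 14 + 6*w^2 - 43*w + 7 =6*w^2 - 45*w + 21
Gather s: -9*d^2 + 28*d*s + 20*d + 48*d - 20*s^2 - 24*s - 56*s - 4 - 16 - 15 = -9*d^2 + 68*d - 20*s^2 + s*(28*d - 80) - 35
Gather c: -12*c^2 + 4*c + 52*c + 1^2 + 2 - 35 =-12*c^2 + 56*c - 32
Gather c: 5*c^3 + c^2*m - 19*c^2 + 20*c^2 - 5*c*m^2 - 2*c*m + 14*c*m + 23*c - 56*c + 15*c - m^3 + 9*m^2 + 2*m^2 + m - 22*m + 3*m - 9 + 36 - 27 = 5*c^3 + c^2*(m + 1) + c*(-5*m^2 + 12*m - 18) - m^3 + 11*m^2 - 18*m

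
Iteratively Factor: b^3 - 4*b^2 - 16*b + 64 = (b - 4)*(b^2 - 16) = (b - 4)*(b + 4)*(b - 4)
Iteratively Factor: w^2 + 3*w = (w + 3)*(w)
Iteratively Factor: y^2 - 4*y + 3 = (y - 1)*(y - 3)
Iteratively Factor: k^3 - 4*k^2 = (k)*(k^2 - 4*k) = k^2*(k - 4)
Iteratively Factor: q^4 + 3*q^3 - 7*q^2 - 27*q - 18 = (q + 2)*(q^3 + q^2 - 9*q - 9) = (q - 3)*(q + 2)*(q^2 + 4*q + 3) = (q - 3)*(q + 2)*(q + 3)*(q + 1)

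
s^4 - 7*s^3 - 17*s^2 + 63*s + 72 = (s - 8)*(s - 3)*(s + 1)*(s + 3)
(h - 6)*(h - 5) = h^2 - 11*h + 30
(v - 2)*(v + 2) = v^2 - 4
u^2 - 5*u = u*(u - 5)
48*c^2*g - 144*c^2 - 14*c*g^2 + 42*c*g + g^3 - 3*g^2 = (-8*c + g)*(-6*c + g)*(g - 3)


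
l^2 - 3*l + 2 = (l - 2)*(l - 1)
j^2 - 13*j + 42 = (j - 7)*(j - 6)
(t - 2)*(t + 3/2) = t^2 - t/2 - 3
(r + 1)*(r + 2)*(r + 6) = r^3 + 9*r^2 + 20*r + 12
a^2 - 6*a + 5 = (a - 5)*(a - 1)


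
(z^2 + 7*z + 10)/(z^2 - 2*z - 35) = (z + 2)/(z - 7)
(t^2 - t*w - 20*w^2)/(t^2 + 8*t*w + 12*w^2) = (t^2 - t*w - 20*w^2)/(t^2 + 8*t*w + 12*w^2)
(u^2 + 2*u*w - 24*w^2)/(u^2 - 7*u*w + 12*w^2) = (u + 6*w)/(u - 3*w)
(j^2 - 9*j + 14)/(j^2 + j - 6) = (j - 7)/(j + 3)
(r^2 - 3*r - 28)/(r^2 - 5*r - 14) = (r + 4)/(r + 2)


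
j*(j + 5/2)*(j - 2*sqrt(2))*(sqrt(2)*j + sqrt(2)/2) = sqrt(2)*j^4 - 4*j^3 + 3*sqrt(2)*j^3 - 12*j^2 + 5*sqrt(2)*j^2/4 - 5*j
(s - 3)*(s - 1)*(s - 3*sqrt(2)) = s^3 - 3*sqrt(2)*s^2 - 4*s^2 + 3*s + 12*sqrt(2)*s - 9*sqrt(2)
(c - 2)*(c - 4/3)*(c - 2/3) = c^3 - 4*c^2 + 44*c/9 - 16/9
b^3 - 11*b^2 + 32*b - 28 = (b - 7)*(b - 2)^2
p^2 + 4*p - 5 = (p - 1)*(p + 5)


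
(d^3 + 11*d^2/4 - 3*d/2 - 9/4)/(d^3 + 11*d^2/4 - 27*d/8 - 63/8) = 2*(4*d^2 - d - 3)/(8*d^2 - 2*d - 21)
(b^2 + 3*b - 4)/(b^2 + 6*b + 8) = (b - 1)/(b + 2)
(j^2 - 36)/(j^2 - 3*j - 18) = (j + 6)/(j + 3)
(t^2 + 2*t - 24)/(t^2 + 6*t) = (t - 4)/t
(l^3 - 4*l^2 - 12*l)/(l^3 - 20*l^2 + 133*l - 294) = l*(l + 2)/(l^2 - 14*l + 49)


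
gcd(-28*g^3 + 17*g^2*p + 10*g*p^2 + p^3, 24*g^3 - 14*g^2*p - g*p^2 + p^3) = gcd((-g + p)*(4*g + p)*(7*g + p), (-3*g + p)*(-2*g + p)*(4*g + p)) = 4*g + p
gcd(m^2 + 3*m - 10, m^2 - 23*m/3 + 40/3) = 1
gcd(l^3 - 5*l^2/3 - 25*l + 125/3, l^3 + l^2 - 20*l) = l + 5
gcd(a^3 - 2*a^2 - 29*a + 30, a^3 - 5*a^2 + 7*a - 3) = a - 1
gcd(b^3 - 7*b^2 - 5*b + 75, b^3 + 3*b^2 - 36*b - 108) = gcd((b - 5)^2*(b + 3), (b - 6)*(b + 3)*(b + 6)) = b + 3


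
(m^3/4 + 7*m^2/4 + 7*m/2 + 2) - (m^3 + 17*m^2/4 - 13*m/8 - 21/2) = -3*m^3/4 - 5*m^2/2 + 41*m/8 + 25/2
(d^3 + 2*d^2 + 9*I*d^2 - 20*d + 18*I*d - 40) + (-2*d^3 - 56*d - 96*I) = -d^3 + 2*d^2 + 9*I*d^2 - 76*d + 18*I*d - 40 - 96*I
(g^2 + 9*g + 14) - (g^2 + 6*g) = 3*g + 14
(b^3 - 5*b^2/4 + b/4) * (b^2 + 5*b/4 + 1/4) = b^5 - 17*b^3/16 + b/16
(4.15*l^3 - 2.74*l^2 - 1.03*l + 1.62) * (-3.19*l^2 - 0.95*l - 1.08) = -13.2385*l^5 + 4.7981*l^4 + 1.4067*l^3 - 1.2301*l^2 - 0.4266*l - 1.7496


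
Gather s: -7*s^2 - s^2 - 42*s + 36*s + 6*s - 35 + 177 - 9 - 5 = 128 - 8*s^2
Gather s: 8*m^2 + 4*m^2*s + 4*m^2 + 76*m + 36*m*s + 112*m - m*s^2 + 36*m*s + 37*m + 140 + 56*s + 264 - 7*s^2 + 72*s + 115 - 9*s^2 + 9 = 12*m^2 + 225*m + s^2*(-m - 16) + s*(4*m^2 + 72*m + 128) + 528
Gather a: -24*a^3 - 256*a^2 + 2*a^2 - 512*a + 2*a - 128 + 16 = -24*a^3 - 254*a^2 - 510*a - 112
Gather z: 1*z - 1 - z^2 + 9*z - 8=-z^2 + 10*z - 9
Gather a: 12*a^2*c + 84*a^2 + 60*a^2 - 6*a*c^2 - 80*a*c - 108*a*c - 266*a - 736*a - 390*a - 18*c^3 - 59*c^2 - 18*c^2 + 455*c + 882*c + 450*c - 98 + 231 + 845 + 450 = a^2*(12*c + 144) + a*(-6*c^2 - 188*c - 1392) - 18*c^3 - 77*c^2 + 1787*c + 1428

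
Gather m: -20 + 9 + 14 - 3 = 0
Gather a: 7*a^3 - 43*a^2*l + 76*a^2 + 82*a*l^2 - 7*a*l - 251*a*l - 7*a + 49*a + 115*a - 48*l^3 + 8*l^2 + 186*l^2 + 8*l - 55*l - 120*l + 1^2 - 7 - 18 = 7*a^3 + a^2*(76 - 43*l) + a*(82*l^2 - 258*l + 157) - 48*l^3 + 194*l^2 - 167*l - 24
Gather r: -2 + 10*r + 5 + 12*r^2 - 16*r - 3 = 12*r^2 - 6*r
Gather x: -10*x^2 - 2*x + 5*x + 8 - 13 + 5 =-10*x^2 + 3*x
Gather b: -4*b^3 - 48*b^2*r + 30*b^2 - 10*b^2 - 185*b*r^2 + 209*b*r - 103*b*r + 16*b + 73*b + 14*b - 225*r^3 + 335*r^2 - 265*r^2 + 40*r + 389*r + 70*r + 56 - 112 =-4*b^3 + b^2*(20 - 48*r) + b*(-185*r^2 + 106*r + 103) - 225*r^3 + 70*r^2 + 499*r - 56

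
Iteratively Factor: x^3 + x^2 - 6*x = (x - 2)*(x^2 + 3*x) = (x - 2)*(x + 3)*(x)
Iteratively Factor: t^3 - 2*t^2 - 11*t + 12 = (t - 4)*(t^2 + 2*t - 3) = (t - 4)*(t - 1)*(t + 3)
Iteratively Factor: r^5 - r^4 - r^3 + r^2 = (r - 1)*(r^4 - r^2) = r*(r - 1)*(r^3 - r) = r*(r - 1)^2*(r^2 + r) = r*(r - 1)^2*(r + 1)*(r)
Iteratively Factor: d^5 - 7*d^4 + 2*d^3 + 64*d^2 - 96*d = (d - 4)*(d^4 - 3*d^3 - 10*d^2 + 24*d) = (d - 4)*(d + 3)*(d^3 - 6*d^2 + 8*d) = d*(d - 4)*(d + 3)*(d^2 - 6*d + 8) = d*(d - 4)*(d - 2)*(d + 3)*(d - 4)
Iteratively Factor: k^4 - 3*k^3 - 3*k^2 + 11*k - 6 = (k - 1)*(k^3 - 2*k^2 - 5*k + 6) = (k - 1)^2*(k^2 - k - 6) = (k - 1)^2*(k + 2)*(k - 3)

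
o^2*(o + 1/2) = o^3 + o^2/2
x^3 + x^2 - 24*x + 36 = (x - 3)*(x - 2)*(x + 6)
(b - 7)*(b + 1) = b^2 - 6*b - 7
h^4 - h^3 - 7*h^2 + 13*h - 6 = (h - 2)*(h - 1)^2*(h + 3)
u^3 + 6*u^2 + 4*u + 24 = (u + 6)*(u - 2*I)*(u + 2*I)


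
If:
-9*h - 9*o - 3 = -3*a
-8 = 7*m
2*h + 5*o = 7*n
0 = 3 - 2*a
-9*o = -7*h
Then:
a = 3/2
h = 3/32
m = -8/7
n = 53/672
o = 7/96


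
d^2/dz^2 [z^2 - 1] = 2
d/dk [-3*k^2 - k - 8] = -6*k - 1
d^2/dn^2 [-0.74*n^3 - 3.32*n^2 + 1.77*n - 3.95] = -4.44*n - 6.64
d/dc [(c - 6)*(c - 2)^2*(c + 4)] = 4*c^3 - 18*c^2 - 24*c + 88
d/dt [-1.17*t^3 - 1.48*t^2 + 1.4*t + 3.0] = -3.51*t^2 - 2.96*t + 1.4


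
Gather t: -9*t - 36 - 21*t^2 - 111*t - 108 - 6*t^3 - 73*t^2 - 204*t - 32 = -6*t^3 - 94*t^2 - 324*t - 176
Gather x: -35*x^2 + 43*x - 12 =-35*x^2 + 43*x - 12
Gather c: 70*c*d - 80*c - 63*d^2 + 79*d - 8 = c*(70*d - 80) - 63*d^2 + 79*d - 8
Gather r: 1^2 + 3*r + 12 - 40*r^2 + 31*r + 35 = -40*r^2 + 34*r + 48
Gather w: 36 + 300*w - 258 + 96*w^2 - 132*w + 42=96*w^2 + 168*w - 180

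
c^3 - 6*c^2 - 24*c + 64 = (c - 8)*(c - 2)*(c + 4)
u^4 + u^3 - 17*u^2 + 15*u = u*(u - 3)*(u - 1)*(u + 5)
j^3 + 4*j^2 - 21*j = j*(j - 3)*(j + 7)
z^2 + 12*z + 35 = (z + 5)*(z + 7)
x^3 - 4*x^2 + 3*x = x*(x - 3)*(x - 1)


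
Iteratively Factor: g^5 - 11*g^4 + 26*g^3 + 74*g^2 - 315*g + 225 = (g - 5)*(g^4 - 6*g^3 - 4*g^2 + 54*g - 45) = (g - 5)*(g - 3)*(g^3 - 3*g^2 - 13*g + 15) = (g - 5)*(g - 3)*(g + 3)*(g^2 - 6*g + 5) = (g - 5)^2*(g - 3)*(g + 3)*(g - 1)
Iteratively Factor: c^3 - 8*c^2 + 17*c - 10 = (c - 5)*(c^2 - 3*c + 2) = (c - 5)*(c - 1)*(c - 2)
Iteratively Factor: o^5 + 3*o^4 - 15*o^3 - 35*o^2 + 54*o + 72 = (o + 1)*(o^4 + 2*o^3 - 17*o^2 - 18*o + 72) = (o + 1)*(o + 4)*(o^3 - 2*o^2 - 9*o + 18) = (o + 1)*(o + 3)*(o + 4)*(o^2 - 5*o + 6) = (o - 3)*(o + 1)*(o + 3)*(o + 4)*(o - 2)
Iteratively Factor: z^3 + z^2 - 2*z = (z + 2)*(z^2 - z) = z*(z + 2)*(z - 1)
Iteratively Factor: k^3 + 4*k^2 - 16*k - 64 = (k - 4)*(k^2 + 8*k + 16) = (k - 4)*(k + 4)*(k + 4)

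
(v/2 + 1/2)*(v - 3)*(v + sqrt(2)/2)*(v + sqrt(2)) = v^4/2 - v^3 + 3*sqrt(2)*v^3/4 - 3*sqrt(2)*v^2/2 - v^2 - 9*sqrt(2)*v/4 - v - 3/2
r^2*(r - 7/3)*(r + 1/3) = r^4 - 2*r^3 - 7*r^2/9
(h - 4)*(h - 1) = h^2 - 5*h + 4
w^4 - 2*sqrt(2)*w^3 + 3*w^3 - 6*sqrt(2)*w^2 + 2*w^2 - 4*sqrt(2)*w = w*(w + 1)*(w + 2)*(w - 2*sqrt(2))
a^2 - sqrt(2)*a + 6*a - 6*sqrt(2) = (a + 6)*(a - sqrt(2))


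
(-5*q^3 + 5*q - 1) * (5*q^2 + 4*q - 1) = -25*q^5 - 20*q^4 + 30*q^3 + 15*q^2 - 9*q + 1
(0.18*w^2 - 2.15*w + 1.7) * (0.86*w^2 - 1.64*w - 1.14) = 0.1548*w^4 - 2.1442*w^3 + 4.7828*w^2 - 0.337*w - 1.938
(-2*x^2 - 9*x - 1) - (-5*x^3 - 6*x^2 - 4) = 5*x^3 + 4*x^2 - 9*x + 3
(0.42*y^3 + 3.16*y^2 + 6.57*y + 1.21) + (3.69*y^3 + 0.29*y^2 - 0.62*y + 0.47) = 4.11*y^3 + 3.45*y^2 + 5.95*y + 1.68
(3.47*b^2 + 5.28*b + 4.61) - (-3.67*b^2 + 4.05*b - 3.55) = 7.14*b^2 + 1.23*b + 8.16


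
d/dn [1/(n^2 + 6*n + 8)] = 2*(-n - 3)/(n^2 + 6*n + 8)^2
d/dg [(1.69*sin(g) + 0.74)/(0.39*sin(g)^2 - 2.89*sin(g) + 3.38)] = (-0.6591*sin(g)^2 - 0.5772*sin(g) + 7.8508)*cos(g)/(0.1521*sin(g)^4 - 2.2542*sin(g)^3 + 10.9885*sin(g)^2 - 19.5364*sin(g) + 11.4244)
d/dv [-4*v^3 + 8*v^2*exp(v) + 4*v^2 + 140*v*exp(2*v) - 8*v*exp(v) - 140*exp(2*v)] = 8*v^2*exp(v) - 12*v^2 + 280*v*exp(2*v) + 8*v*exp(v) + 8*v - 140*exp(2*v) - 8*exp(v)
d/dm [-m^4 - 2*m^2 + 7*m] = -4*m^3 - 4*m + 7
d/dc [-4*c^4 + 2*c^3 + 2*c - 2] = -16*c^3 + 6*c^2 + 2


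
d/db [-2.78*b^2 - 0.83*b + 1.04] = -5.56*b - 0.83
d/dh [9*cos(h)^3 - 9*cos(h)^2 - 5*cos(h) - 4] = (-27*cos(h)^2 + 18*cos(h) + 5)*sin(h)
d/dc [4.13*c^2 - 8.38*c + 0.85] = 8.26*c - 8.38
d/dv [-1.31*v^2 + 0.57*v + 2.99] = 0.57 - 2.62*v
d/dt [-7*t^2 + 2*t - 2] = 2 - 14*t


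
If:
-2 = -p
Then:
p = 2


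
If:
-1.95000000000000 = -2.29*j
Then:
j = 0.85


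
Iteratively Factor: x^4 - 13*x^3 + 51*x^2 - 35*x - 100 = (x - 5)*(x^3 - 8*x^2 + 11*x + 20) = (x - 5)*(x - 4)*(x^2 - 4*x - 5) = (x - 5)^2*(x - 4)*(x + 1)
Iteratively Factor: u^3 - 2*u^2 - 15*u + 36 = (u + 4)*(u^2 - 6*u + 9) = (u - 3)*(u + 4)*(u - 3)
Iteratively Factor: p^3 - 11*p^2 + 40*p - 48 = (p - 4)*(p^2 - 7*p + 12) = (p - 4)^2*(p - 3)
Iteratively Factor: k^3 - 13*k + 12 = (k - 1)*(k^2 + k - 12) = (k - 3)*(k - 1)*(k + 4)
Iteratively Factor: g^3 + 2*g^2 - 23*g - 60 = (g + 3)*(g^2 - g - 20) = (g + 3)*(g + 4)*(g - 5)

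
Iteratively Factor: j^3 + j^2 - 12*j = (j - 3)*(j^2 + 4*j) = j*(j - 3)*(j + 4)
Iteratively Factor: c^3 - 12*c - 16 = (c - 4)*(c^2 + 4*c + 4) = (c - 4)*(c + 2)*(c + 2)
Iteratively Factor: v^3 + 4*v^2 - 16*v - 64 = (v - 4)*(v^2 + 8*v + 16) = (v - 4)*(v + 4)*(v + 4)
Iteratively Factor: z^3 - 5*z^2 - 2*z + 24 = (z - 4)*(z^2 - z - 6) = (z - 4)*(z - 3)*(z + 2)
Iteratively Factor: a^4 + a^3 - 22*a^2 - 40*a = (a + 2)*(a^3 - a^2 - 20*a) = a*(a + 2)*(a^2 - a - 20) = a*(a - 5)*(a + 2)*(a + 4)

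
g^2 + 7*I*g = g*(g + 7*I)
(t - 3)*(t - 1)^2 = t^3 - 5*t^2 + 7*t - 3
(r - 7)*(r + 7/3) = r^2 - 14*r/3 - 49/3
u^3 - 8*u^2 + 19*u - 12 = (u - 4)*(u - 3)*(u - 1)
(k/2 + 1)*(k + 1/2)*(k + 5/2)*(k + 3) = k^4/2 + 4*k^3 + 89*k^2/8 + 97*k/8 + 15/4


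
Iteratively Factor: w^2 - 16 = (w + 4)*(w - 4)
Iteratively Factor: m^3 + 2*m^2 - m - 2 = (m + 2)*(m^2 - 1) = (m + 1)*(m + 2)*(m - 1)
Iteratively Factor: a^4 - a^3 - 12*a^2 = (a)*(a^3 - a^2 - 12*a) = a^2*(a^2 - a - 12) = a^2*(a - 4)*(a + 3)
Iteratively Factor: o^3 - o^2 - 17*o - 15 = (o - 5)*(o^2 + 4*o + 3) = (o - 5)*(o + 1)*(o + 3)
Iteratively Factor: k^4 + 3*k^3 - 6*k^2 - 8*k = (k + 1)*(k^3 + 2*k^2 - 8*k) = k*(k + 1)*(k^2 + 2*k - 8) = k*(k + 1)*(k + 4)*(k - 2)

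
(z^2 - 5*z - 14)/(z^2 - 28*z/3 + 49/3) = 3*(z + 2)/(3*z - 7)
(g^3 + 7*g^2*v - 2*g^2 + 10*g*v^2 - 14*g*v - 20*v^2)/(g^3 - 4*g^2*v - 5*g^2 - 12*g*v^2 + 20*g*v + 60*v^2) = (-g^2 - 5*g*v + 2*g + 10*v)/(-g^2 + 6*g*v + 5*g - 30*v)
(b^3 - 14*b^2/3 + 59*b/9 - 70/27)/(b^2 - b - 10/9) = (9*b^2 - 27*b + 14)/(3*(3*b + 2))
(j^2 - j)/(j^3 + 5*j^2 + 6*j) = (j - 1)/(j^2 + 5*j + 6)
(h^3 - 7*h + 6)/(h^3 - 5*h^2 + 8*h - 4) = (h + 3)/(h - 2)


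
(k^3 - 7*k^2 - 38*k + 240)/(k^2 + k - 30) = k - 8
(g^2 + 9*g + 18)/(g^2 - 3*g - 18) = (g + 6)/(g - 6)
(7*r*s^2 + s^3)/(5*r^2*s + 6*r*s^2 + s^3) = s*(7*r + s)/(5*r^2 + 6*r*s + s^2)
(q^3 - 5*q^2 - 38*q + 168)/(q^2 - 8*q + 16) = (q^2 - q - 42)/(q - 4)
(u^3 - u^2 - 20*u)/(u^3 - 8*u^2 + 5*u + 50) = u*(u + 4)/(u^2 - 3*u - 10)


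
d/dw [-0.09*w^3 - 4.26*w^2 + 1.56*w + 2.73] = -0.27*w^2 - 8.52*w + 1.56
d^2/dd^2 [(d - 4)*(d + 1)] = 2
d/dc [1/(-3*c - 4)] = 3/(3*c + 4)^2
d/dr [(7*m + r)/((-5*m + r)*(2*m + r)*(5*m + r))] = (125*m^3 - 28*m^2*r - 23*m*r^2 - 2*r^3)/(2500*m^6 + 2500*m^5*r + 425*m^4*r^2 - 200*m^3*r^3 - 46*m^2*r^4 + 4*m*r^5 + r^6)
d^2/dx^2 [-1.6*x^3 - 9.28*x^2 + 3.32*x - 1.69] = -9.6*x - 18.56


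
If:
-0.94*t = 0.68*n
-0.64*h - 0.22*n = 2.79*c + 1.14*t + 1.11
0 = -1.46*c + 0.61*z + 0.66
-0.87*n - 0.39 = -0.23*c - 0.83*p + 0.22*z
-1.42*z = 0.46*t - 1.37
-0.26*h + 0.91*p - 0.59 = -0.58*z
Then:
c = 0.67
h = -6.43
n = -1.86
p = -1.52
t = 1.34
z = 0.53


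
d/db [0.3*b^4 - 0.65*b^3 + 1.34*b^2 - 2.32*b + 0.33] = 1.2*b^3 - 1.95*b^2 + 2.68*b - 2.32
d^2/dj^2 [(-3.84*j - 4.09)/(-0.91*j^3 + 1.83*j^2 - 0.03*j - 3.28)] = (19.079424*j^5 + 2.27463600000002*j^4 - 83.467344*j^3 - 54.687636*j^2 + 63.701058*j + 48.351282)/(0.753571*j^9 - 4.546269*j^8 + 9.217026*j^7 + 1.720263*j^6 - 32.469246*j^5 + 33.485499*j^4 + 28.290027*j^3 - 59.05476*j^2 + 0.968256*j + 35.287552)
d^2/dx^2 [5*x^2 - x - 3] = 10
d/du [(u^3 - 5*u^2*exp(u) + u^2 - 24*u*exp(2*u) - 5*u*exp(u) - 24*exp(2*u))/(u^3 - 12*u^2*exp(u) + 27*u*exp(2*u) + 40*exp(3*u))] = (7*u^3*exp(u) + 10*u^2*exp(2*u) - u^2 + 15*u*exp(3*u) - 6*u*exp(u) + 7*exp(2*u))/(u^4 - 8*u^3*exp(u) + 6*u^2*exp(2*u) + 40*u*exp(3*u) + 25*exp(4*u))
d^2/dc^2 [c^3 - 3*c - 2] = 6*c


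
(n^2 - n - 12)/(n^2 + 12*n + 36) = (n^2 - n - 12)/(n^2 + 12*n + 36)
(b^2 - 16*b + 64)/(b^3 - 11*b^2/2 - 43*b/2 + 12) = 2*(b - 8)/(2*b^2 + 5*b - 3)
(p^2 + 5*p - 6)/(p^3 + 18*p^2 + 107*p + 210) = (p - 1)/(p^2 + 12*p + 35)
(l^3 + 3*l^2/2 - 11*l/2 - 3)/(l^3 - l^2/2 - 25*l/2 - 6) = (l - 2)/(l - 4)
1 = 1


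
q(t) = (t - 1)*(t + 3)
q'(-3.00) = -4.00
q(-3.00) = 0.00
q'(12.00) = 26.00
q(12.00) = 165.00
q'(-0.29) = 1.42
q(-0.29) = -3.50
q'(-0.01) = 1.98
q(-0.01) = -3.02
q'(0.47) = 2.94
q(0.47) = -1.84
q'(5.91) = 13.82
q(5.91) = 43.75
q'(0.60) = 3.20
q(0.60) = -1.44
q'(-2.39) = -2.78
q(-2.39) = -2.07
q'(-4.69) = -7.38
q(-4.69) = 9.62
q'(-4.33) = -6.66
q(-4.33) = 7.09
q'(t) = 2*t + 2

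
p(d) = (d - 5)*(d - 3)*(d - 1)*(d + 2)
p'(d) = (d - 5)*(d - 3)*(d - 1) + (d - 5)*(d - 3)*(d + 2) + (d - 5)*(d - 1)*(d + 2) + (d - 3)*(d - 1)*(d + 2)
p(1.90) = 11.97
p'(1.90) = 1.63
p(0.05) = -28.44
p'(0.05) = 31.45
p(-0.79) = -47.53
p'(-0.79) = 8.02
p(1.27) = 5.70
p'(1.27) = 18.02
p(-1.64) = -29.28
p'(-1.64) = -59.53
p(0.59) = -11.29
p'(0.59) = 30.41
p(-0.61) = -45.32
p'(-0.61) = 16.18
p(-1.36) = -41.88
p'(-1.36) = -31.50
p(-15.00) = 74880.00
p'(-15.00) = -18344.00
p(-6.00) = 2772.00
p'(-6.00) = -1649.00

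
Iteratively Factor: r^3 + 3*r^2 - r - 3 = (r - 1)*(r^2 + 4*r + 3) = (r - 1)*(r + 1)*(r + 3)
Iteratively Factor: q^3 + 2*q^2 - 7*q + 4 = (q - 1)*(q^2 + 3*q - 4) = (q - 1)^2*(q + 4)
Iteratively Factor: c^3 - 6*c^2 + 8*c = (c - 4)*(c^2 - 2*c) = c*(c - 4)*(c - 2)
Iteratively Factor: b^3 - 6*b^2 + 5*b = (b)*(b^2 - 6*b + 5) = b*(b - 5)*(b - 1)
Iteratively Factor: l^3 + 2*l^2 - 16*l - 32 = (l + 2)*(l^2 - 16) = (l - 4)*(l + 2)*(l + 4)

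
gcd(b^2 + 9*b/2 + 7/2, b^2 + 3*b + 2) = b + 1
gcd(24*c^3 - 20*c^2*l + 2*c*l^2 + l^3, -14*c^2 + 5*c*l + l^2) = 2*c - l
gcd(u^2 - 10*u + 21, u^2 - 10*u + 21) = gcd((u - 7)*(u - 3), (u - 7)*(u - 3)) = u^2 - 10*u + 21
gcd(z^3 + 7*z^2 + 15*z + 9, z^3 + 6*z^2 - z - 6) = z + 1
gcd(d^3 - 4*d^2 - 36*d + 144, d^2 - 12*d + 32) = d - 4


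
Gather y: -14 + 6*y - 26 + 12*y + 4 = 18*y - 36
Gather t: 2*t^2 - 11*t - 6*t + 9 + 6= 2*t^2 - 17*t + 15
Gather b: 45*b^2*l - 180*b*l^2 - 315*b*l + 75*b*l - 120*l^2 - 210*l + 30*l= 45*b^2*l + b*(-180*l^2 - 240*l) - 120*l^2 - 180*l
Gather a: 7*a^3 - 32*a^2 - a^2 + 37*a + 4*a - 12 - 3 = 7*a^3 - 33*a^2 + 41*a - 15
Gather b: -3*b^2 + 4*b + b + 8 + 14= -3*b^2 + 5*b + 22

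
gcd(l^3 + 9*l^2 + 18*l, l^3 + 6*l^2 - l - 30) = l + 3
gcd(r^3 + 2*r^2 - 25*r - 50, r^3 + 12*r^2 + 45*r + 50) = r^2 + 7*r + 10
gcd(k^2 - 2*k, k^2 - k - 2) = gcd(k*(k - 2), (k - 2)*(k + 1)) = k - 2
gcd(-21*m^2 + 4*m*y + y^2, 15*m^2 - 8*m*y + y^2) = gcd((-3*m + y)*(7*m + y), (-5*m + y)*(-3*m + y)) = -3*m + y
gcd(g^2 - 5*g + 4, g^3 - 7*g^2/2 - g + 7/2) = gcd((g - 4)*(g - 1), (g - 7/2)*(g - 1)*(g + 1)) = g - 1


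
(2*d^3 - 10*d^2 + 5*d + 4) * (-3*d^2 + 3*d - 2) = -6*d^5 + 36*d^4 - 49*d^3 + 23*d^2 + 2*d - 8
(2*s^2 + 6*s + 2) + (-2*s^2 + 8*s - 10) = 14*s - 8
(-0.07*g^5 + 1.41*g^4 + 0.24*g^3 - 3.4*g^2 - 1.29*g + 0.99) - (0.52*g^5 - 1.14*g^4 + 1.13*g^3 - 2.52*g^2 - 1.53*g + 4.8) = -0.59*g^5 + 2.55*g^4 - 0.89*g^3 - 0.88*g^2 + 0.24*g - 3.81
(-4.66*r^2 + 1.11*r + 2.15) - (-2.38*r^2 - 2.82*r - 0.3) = -2.28*r^2 + 3.93*r + 2.45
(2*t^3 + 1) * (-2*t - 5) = -4*t^4 - 10*t^3 - 2*t - 5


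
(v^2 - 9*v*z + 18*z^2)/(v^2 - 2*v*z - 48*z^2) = (-v^2 + 9*v*z - 18*z^2)/(-v^2 + 2*v*z + 48*z^2)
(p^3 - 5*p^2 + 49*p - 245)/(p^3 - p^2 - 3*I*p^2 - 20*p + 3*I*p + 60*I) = (p^2 + 49)/(p^2 + p*(4 - 3*I) - 12*I)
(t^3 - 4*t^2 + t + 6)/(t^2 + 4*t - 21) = (t^2 - t - 2)/(t + 7)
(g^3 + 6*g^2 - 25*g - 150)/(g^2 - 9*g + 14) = (g^3 + 6*g^2 - 25*g - 150)/(g^2 - 9*g + 14)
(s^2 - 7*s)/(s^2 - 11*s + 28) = s/(s - 4)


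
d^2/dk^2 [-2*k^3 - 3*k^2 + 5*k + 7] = -12*k - 6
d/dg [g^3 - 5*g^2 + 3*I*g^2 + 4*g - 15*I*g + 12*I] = 3*g^2 + g*(-10 + 6*I) + 4 - 15*I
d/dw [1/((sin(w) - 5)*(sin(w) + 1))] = 2*(2 - sin(w))*cos(w)/((sin(w) - 5)^2*(sin(w) + 1)^2)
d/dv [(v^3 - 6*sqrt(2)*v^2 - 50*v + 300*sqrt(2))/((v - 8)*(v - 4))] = (v^4 - 24*v^3 + 72*sqrt(2)*v^2 + 146*v^2 - 984*sqrt(2)*v - 1600 + 3600*sqrt(2))/(v^4 - 24*v^3 + 208*v^2 - 768*v + 1024)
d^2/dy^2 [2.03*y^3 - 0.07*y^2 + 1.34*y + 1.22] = 12.18*y - 0.14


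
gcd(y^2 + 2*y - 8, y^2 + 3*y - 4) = y + 4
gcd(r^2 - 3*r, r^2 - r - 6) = r - 3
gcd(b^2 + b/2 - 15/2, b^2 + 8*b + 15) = b + 3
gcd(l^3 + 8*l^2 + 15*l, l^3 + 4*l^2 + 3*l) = l^2 + 3*l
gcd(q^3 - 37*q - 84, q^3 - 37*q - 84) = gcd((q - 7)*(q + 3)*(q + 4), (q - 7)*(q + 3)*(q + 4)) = q^3 - 37*q - 84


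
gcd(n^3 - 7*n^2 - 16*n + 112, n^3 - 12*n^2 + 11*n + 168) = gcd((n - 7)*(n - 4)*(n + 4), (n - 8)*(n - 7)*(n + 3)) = n - 7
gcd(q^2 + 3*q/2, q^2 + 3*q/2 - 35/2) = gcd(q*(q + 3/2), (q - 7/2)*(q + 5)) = 1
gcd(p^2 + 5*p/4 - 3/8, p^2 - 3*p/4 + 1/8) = p - 1/4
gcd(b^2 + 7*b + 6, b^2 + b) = b + 1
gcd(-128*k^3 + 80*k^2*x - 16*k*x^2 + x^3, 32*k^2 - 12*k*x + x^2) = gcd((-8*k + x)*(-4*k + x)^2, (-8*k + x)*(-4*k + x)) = 32*k^2 - 12*k*x + x^2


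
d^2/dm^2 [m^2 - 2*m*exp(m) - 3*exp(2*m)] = -2*m*exp(m) - 12*exp(2*m) - 4*exp(m) + 2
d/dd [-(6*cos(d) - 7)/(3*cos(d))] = 7*sin(d)/(3*cos(d)^2)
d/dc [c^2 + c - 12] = 2*c + 1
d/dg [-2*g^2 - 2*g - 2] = -4*g - 2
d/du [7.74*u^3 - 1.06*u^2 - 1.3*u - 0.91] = 23.22*u^2 - 2.12*u - 1.3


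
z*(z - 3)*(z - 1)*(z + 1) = z^4 - 3*z^3 - z^2 + 3*z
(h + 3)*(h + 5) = h^2 + 8*h + 15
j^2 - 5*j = j*(j - 5)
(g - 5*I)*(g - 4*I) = g^2 - 9*I*g - 20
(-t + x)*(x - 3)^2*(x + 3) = -t*x^3 + 3*t*x^2 + 9*t*x - 27*t + x^4 - 3*x^3 - 9*x^2 + 27*x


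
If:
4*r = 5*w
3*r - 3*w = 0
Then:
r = 0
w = 0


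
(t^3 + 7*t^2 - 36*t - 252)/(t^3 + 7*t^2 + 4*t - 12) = (t^2 + t - 42)/(t^2 + t - 2)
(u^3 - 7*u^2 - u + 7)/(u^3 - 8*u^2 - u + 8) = (u - 7)/(u - 8)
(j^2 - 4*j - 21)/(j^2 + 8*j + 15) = (j - 7)/(j + 5)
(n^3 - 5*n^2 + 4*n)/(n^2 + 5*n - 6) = n*(n - 4)/(n + 6)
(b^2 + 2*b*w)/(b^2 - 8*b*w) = (b + 2*w)/(b - 8*w)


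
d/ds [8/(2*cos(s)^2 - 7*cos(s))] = 8*(4*cos(s) - 7)*sin(s)/((2*cos(s) - 7)^2*cos(s)^2)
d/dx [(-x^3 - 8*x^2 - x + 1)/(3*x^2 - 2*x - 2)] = (-3*x^4 + 4*x^3 + 25*x^2 + 26*x + 4)/(9*x^4 - 12*x^3 - 8*x^2 + 8*x + 4)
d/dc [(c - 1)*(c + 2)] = 2*c + 1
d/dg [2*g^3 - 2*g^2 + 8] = 2*g*(3*g - 2)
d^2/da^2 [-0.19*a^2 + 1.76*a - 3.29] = -0.380000000000000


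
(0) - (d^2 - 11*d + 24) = -d^2 + 11*d - 24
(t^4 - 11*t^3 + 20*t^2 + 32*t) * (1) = t^4 - 11*t^3 + 20*t^2 + 32*t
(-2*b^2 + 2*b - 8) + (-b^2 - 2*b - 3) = -3*b^2 - 11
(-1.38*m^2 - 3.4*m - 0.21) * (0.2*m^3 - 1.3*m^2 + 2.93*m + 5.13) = -0.276*m^5 + 1.114*m^4 + 0.3346*m^3 - 16.7684*m^2 - 18.0573*m - 1.0773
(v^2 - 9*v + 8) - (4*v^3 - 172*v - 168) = -4*v^3 + v^2 + 163*v + 176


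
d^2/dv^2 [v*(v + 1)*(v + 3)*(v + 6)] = 12*v^2 + 60*v + 54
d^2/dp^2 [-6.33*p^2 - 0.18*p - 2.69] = -12.6600000000000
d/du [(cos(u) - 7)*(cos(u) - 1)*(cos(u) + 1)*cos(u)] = -7*sin(u)/4 + 21*sin(3*u)/4 - sin(4*u)/2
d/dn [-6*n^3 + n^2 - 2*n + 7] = -18*n^2 + 2*n - 2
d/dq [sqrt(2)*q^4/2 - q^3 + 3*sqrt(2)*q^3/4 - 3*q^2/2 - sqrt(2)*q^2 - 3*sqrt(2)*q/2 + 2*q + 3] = 2*sqrt(2)*q^3 - 3*q^2 + 9*sqrt(2)*q^2/4 - 3*q - 2*sqrt(2)*q - 3*sqrt(2)/2 + 2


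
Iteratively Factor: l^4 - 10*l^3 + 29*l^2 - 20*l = (l - 4)*(l^3 - 6*l^2 + 5*l) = (l - 4)*(l - 1)*(l^2 - 5*l) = l*(l - 4)*(l - 1)*(l - 5)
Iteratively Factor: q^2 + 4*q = (q + 4)*(q)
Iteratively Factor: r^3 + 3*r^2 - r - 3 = (r - 1)*(r^2 + 4*r + 3) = (r - 1)*(r + 3)*(r + 1)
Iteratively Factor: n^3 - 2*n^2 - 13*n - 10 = (n + 2)*(n^2 - 4*n - 5) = (n + 1)*(n + 2)*(n - 5)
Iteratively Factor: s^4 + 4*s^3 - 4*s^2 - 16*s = (s)*(s^3 + 4*s^2 - 4*s - 16) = s*(s - 2)*(s^2 + 6*s + 8) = s*(s - 2)*(s + 2)*(s + 4)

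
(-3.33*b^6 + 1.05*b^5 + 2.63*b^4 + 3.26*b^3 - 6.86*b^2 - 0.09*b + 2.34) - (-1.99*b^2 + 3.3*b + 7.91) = -3.33*b^6 + 1.05*b^5 + 2.63*b^4 + 3.26*b^3 - 4.87*b^2 - 3.39*b - 5.57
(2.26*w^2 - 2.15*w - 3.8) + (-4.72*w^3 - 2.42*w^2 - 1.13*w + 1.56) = -4.72*w^3 - 0.16*w^2 - 3.28*w - 2.24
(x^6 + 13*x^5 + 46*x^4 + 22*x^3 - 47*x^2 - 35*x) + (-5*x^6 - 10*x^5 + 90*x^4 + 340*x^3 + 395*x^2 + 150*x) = -4*x^6 + 3*x^5 + 136*x^4 + 362*x^3 + 348*x^2 + 115*x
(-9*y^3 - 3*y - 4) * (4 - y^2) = 9*y^5 - 33*y^3 + 4*y^2 - 12*y - 16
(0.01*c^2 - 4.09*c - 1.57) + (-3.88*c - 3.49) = 0.01*c^2 - 7.97*c - 5.06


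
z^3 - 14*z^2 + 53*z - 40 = (z - 8)*(z - 5)*(z - 1)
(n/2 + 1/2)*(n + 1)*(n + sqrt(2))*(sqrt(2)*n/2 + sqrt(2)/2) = sqrt(2)*n^4/4 + n^3/2 + 3*sqrt(2)*n^3/4 + 3*sqrt(2)*n^2/4 + 3*n^2/2 + sqrt(2)*n/4 + 3*n/2 + 1/2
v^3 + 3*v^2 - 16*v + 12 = (v - 2)*(v - 1)*(v + 6)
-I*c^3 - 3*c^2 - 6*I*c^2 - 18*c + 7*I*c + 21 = (c + 7)*(c - 3*I)*(-I*c + I)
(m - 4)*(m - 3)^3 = m^4 - 13*m^3 + 63*m^2 - 135*m + 108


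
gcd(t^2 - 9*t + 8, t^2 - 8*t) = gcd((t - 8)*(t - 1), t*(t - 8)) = t - 8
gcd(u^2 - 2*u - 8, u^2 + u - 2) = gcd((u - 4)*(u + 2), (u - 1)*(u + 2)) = u + 2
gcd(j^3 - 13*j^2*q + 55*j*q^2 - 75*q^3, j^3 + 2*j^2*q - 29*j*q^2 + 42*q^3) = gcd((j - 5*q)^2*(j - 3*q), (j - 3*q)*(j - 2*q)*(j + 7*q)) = -j + 3*q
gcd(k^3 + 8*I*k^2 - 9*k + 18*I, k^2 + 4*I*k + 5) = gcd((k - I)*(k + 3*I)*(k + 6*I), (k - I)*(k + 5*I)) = k - I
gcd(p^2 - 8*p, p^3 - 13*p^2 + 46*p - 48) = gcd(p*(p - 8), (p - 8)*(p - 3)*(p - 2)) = p - 8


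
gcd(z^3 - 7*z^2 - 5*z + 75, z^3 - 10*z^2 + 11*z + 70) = z - 5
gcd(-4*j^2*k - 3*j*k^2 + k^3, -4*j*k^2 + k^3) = 4*j*k - k^2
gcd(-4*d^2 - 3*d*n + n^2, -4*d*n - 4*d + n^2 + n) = 4*d - n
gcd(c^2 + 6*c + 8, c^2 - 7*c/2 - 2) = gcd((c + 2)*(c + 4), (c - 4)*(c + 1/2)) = 1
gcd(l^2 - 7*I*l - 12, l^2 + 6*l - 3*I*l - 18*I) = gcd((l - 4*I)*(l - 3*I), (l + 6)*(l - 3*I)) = l - 3*I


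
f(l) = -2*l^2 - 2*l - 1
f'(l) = -4*l - 2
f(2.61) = -19.84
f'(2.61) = -12.44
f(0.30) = -1.78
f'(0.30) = -3.20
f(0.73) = -3.53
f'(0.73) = -4.92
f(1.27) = -6.77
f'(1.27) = -7.08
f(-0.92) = -0.85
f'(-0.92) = 1.68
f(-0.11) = -0.80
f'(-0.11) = -1.56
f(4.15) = -43.74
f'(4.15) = -18.60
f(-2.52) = -8.66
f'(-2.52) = 8.08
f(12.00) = -313.00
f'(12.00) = -50.00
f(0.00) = -1.00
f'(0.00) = -2.00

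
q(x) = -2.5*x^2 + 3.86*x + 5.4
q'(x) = 3.86 - 5.0*x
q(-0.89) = -0.02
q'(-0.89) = 8.31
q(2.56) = -1.10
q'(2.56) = -8.94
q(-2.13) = -14.16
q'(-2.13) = 14.51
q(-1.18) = -2.64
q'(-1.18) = 9.76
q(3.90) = -17.57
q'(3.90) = -15.64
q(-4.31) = -57.68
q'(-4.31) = 25.41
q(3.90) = -17.57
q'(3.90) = -15.64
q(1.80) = 4.25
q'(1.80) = -5.14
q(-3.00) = -28.68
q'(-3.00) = 18.86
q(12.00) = -308.28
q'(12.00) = -56.14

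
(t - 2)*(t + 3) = t^2 + t - 6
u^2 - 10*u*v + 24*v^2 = (u - 6*v)*(u - 4*v)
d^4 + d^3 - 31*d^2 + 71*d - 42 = (d - 3)*(d - 2)*(d - 1)*(d + 7)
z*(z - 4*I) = z^2 - 4*I*z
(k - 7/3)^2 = k^2 - 14*k/3 + 49/9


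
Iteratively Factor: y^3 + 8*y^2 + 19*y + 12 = (y + 1)*(y^2 + 7*y + 12) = (y + 1)*(y + 4)*(y + 3)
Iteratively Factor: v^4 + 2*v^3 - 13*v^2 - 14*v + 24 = (v + 4)*(v^3 - 2*v^2 - 5*v + 6) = (v - 1)*(v + 4)*(v^2 - v - 6) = (v - 3)*(v - 1)*(v + 4)*(v + 2)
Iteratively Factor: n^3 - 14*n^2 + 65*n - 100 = (n - 5)*(n^2 - 9*n + 20) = (n - 5)*(n - 4)*(n - 5)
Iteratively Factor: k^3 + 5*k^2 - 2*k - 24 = (k + 4)*(k^2 + k - 6) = (k - 2)*(k + 4)*(k + 3)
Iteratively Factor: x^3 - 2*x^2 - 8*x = (x)*(x^2 - 2*x - 8) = x*(x - 4)*(x + 2)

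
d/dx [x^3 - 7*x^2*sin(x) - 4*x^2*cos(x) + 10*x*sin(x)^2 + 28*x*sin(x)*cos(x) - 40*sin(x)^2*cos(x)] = 4*x^2*sin(x) - 7*x^2*cos(x) + 3*x^2 - 14*x*sin(x) + 10*x*sin(2*x) - 8*x*cos(x) + 28*x*cos(2*x) + 10*sin(x) + 14*sin(2*x) - 30*sin(3*x) - 5*cos(2*x) + 5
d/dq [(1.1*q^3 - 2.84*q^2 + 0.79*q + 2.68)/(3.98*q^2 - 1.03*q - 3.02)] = (4.378*q^4 - 2.266*q^3 - 10.185*q^2 - 4.1792*q + 0.3746)/(15.8404*q^4 - 8.1988*q^3 - 22.9783*q^2 + 6.2212*q + 9.1204)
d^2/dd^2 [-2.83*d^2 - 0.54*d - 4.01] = -5.66000000000000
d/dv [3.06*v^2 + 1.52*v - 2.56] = 6.12*v + 1.52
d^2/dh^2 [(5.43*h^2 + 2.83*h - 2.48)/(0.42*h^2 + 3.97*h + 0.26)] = (-8.88178419700125e-16*h^4 - 17.10954*h^3 - 6.18256800000003*h^2 - 26.665128*h - 82.740548)/(0.074088*h^6 + 2.100924*h^5 + 19.996326*h^4 + 65.171917*h^3 + 12.378678*h^2 + 0.805116*h + 0.017576)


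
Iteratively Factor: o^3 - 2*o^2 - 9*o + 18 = (o + 3)*(o^2 - 5*o + 6) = (o - 3)*(o + 3)*(o - 2)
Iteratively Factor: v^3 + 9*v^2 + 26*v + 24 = (v + 2)*(v^2 + 7*v + 12) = (v + 2)*(v + 4)*(v + 3)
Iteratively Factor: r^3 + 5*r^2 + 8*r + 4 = (r + 2)*(r^2 + 3*r + 2) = (r + 2)^2*(r + 1)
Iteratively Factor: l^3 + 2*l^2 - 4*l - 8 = (l - 2)*(l^2 + 4*l + 4) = (l - 2)*(l + 2)*(l + 2)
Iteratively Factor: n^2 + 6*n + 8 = (n + 2)*(n + 4)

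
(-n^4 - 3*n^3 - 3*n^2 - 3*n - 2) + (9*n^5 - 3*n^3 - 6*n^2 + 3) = 9*n^5 - n^4 - 6*n^3 - 9*n^2 - 3*n + 1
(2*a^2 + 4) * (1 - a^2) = -2*a^4 - 2*a^2 + 4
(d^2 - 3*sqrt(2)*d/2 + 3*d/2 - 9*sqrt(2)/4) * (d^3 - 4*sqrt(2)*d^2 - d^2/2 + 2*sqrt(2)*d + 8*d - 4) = d^5 - 11*sqrt(2)*d^4/2 + d^4 - 11*sqrt(2)*d^3/2 + 77*d^3/4 - 63*sqrt(2)*d^2/8 + 20*d^2 - 12*sqrt(2)*d - 15*d + 9*sqrt(2)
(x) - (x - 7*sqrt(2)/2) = 7*sqrt(2)/2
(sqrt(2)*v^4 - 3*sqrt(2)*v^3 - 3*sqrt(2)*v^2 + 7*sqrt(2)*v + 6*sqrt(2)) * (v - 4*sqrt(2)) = sqrt(2)*v^5 - 8*v^4 - 3*sqrt(2)*v^4 - 3*sqrt(2)*v^3 + 24*v^3 + 7*sqrt(2)*v^2 + 24*v^2 - 56*v + 6*sqrt(2)*v - 48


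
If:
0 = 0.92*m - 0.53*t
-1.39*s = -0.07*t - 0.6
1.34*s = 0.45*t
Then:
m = 0.87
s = 0.51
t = 1.51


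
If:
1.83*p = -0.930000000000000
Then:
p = -0.51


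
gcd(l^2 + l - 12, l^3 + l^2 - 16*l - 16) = l + 4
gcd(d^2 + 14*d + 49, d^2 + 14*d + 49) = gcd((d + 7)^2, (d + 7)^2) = d^2 + 14*d + 49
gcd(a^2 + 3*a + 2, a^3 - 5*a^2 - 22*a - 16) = a^2 + 3*a + 2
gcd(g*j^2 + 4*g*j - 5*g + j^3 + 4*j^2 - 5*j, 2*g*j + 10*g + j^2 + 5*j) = j + 5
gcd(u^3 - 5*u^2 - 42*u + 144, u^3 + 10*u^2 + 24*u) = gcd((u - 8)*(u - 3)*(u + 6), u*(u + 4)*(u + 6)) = u + 6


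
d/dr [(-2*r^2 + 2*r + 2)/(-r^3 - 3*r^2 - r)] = 2*(-r^4 + 2*r^3 + 7*r^2 + 6*r + 1)/(r^2*(r^4 + 6*r^3 + 11*r^2 + 6*r + 1))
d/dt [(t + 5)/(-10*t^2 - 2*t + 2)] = (-5*t^2 - t + (t + 5)*(10*t + 1) + 1)/(2*(5*t^2 + t - 1)^2)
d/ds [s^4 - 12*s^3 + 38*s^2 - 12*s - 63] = 4*s^3 - 36*s^2 + 76*s - 12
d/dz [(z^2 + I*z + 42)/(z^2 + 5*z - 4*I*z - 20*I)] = (z^2*(5 - 5*I) + z*(-84 - 40*I) - 190 + 168*I)/(z^4 + z^3*(10 - 8*I) + z^2*(9 - 80*I) + z*(-160 - 200*I) - 400)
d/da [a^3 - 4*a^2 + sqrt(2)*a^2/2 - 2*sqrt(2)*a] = 3*a^2 - 8*a + sqrt(2)*a - 2*sqrt(2)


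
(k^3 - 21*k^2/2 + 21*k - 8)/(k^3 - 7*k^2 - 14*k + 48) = (k - 1/2)/(k + 3)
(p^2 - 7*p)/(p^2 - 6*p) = (p - 7)/(p - 6)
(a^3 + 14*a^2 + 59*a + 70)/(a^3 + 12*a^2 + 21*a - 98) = (a^2 + 7*a + 10)/(a^2 + 5*a - 14)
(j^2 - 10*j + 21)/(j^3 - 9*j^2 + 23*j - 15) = (j - 7)/(j^2 - 6*j + 5)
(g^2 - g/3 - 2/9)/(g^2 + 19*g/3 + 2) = (g - 2/3)/(g + 6)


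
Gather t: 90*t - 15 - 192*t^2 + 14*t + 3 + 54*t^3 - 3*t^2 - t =54*t^3 - 195*t^2 + 103*t - 12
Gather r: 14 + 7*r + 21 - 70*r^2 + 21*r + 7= -70*r^2 + 28*r + 42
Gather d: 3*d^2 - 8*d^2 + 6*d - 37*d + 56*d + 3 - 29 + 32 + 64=-5*d^2 + 25*d + 70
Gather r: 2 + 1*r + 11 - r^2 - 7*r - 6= -r^2 - 6*r + 7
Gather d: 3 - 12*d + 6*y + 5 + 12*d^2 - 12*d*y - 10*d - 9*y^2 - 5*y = 12*d^2 + d*(-12*y - 22) - 9*y^2 + y + 8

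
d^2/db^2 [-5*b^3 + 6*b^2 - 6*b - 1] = 12 - 30*b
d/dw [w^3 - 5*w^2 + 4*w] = 3*w^2 - 10*w + 4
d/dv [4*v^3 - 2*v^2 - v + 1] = 12*v^2 - 4*v - 1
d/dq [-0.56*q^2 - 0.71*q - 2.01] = -1.12*q - 0.71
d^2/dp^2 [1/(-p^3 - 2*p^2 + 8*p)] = 2*(p*(3*p + 2)*(p^2 + 2*p - 8) - (3*p^2 + 4*p - 8)^2)/(p^3*(p^2 + 2*p - 8)^3)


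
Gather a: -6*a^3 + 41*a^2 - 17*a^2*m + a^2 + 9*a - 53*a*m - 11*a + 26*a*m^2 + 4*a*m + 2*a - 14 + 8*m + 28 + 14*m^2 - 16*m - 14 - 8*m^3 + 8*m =-6*a^3 + a^2*(42 - 17*m) + a*(26*m^2 - 49*m) - 8*m^3 + 14*m^2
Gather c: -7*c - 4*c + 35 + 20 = 55 - 11*c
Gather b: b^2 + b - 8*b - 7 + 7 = b^2 - 7*b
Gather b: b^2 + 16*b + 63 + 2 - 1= b^2 + 16*b + 64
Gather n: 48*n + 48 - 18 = 48*n + 30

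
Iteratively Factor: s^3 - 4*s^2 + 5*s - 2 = (s - 2)*(s^2 - 2*s + 1) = (s - 2)*(s - 1)*(s - 1)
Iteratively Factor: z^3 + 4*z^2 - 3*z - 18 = (z + 3)*(z^2 + z - 6) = (z + 3)^2*(z - 2)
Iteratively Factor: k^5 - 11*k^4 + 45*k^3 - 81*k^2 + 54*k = (k)*(k^4 - 11*k^3 + 45*k^2 - 81*k + 54) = k*(k - 3)*(k^3 - 8*k^2 + 21*k - 18) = k*(k - 3)^2*(k^2 - 5*k + 6) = k*(k - 3)^3*(k - 2)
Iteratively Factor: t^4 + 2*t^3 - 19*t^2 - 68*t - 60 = (t + 2)*(t^3 - 19*t - 30) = (t + 2)^2*(t^2 - 2*t - 15) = (t - 5)*(t + 2)^2*(t + 3)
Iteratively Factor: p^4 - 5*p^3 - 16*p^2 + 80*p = (p)*(p^3 - 5*p^2 - 16*p + 80) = p*(p - 5)*(p^2 - 16) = p*(p - 5)*(p - 4)*(p + 4)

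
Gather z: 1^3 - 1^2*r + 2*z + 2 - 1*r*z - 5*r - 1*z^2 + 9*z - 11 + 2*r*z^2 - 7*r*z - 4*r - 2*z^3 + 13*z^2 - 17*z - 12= -10*r - 2*z^3 + z^2*(2*r + 12) + z*(-8*r - 6) - 20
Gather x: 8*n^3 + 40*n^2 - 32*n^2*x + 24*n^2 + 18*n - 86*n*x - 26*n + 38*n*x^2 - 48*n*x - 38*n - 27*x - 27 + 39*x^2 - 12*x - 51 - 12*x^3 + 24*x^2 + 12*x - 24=8*n^3 + 64*n^2 - 46*n - 12*x^3 + x^2*(38*n + 63) + x*(-32*n^2 - 134*n - 27) - 102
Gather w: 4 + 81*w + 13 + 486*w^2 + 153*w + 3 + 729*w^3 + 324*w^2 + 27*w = 729*w^3 + 810*w^2 + 261*w + 20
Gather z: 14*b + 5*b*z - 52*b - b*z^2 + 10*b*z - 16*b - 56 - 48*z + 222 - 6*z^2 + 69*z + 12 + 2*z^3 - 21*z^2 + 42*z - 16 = -54*b + 2*z^3 + z^2*(-b - 27) + z*(15*b + 63) + 162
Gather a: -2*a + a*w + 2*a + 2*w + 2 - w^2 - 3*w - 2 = a*w - w^2 - w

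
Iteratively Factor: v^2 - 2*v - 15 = (v + 3)*(v - 5)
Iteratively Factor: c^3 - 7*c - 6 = (c - 3)*(c^2 + 3*c + 2) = (c - 3)*(c + 2)*(c + 1)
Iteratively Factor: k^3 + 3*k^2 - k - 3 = (k + 1)*(k^2 + 2*k - 3) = (k - 1)*(k + 1)*(k + 3)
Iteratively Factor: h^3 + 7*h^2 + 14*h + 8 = (h + 4)*(h^2 + 3*h + 2) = (h + 1)*(h + 4)*(h + 2)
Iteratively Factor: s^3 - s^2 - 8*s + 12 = (s + 3)*(s^2 - 4*s + 4) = (s - 2)*(s + 3)*(s - 2)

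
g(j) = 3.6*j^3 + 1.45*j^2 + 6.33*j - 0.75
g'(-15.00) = 2392.83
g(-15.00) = -11919.45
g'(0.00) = 6.33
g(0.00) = -0.75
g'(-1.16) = 17.50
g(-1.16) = -11.76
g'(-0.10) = 6.15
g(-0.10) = -1.37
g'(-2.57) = 70.21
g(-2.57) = -68.55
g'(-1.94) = 41.35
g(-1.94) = -33.86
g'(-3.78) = 149.68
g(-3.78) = -198.40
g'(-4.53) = 214.82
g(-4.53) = -334.32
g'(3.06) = 116.33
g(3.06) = 135.35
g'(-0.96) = 13.50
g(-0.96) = -8.68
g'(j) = 10.8*j^2 + 2.9*j + 6.33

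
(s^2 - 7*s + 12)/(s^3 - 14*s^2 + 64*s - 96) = (s - 3)/(s^2 - 10*s + 24)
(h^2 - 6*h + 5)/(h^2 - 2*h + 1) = (h - 5)/(h - 1)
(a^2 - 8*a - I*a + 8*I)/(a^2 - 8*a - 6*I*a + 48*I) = (a - I)/(a - 6*I)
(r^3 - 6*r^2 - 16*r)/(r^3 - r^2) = (r^2 - 6*r - 16)/(r*(r - 1))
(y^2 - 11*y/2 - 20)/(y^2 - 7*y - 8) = (y + 5/2)/(y + 1)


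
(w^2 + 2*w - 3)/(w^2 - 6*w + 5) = (w + 3)/(w - 5)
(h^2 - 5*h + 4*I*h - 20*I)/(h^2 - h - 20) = (h + 4*I)/(h + 4)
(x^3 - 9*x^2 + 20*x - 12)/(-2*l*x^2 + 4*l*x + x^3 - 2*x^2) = (x^2 - 7*x + 6)/(x*(-2*l + x))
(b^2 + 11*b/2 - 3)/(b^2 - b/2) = (b + 6)/b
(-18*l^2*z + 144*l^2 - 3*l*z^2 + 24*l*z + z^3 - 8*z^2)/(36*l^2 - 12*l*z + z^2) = (3*l*z - 24*l + z^2 - 8*z)/(-6*l + z)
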